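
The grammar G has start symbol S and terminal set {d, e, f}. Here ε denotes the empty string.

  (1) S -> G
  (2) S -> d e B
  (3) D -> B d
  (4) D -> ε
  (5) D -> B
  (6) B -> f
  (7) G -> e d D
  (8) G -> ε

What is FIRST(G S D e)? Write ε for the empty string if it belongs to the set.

FIRST(B): from B->f we get {f}. So FIRST(B) = {f}.
FIRST(G): from G->e d D we get {e}; from G->ε we get {ε}. So FIRST(G) = {ε, e}.
FIRST(S): from S->G we get {ε, e}; from S->d e B we get {d}. So FIRST(S) = {ε, d, e}.
FIRST(D): from D->B d we get {f}; from D->ε we get {ε}; from D->B we get {f}. So FIRST(D) = {ε, f}.
FIRST(G S D e): take FIRST of each symbol in turn, carrying on past any symbol whose FIRST contains ε; result {d, e, f}.

{d, e, f}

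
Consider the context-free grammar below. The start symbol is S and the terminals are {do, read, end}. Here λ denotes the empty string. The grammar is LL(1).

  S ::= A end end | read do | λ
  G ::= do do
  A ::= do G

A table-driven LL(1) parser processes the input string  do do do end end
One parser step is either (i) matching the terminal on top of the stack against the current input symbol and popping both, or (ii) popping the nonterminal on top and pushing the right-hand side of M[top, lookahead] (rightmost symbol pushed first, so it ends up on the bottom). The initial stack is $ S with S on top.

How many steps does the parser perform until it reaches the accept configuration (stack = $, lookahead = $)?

     Stack            Input               Action
  1  $ S              do do do end end $  expand S ::= A end end
  2  $ end end A      do do do end end $  expand A ::= do G
  3  $ end end G do   do do do end end $  match do
  4  $ end end G      do do end end $     expand G ::= do do
  5  $ end end do do  do do end end $     match do
  6  $ end end do     do end end $        match do
  7  $ end end        end end $           match end
  8  $ end            end $               match end
Accept reached after 8 steps.

8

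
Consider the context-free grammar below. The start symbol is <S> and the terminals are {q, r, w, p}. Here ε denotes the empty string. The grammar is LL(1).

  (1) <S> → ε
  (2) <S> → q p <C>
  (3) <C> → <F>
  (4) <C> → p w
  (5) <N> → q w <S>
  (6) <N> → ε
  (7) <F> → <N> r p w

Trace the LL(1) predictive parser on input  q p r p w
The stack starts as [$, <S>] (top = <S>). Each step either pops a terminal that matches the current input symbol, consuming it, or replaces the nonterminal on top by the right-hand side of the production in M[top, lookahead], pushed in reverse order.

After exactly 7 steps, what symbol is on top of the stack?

     Stack        Input        Action
  1  $ <S>        q p r p w $  expand <S> → q p <C>
  2  $ <C> p q    q p r p w $  match q
  3  $ <C> p      p r p w $    match p
  4  $ <C>        r p w $      expand <C> → <F>
  5  $ <F>        r p w $      expand <F> → <N> r p w
  6  $ w p r <N>  r p w $      expand <N> → ε
  7  $ w p r      r p w $      match r
Stack after step 7: $ w p (top = p).

p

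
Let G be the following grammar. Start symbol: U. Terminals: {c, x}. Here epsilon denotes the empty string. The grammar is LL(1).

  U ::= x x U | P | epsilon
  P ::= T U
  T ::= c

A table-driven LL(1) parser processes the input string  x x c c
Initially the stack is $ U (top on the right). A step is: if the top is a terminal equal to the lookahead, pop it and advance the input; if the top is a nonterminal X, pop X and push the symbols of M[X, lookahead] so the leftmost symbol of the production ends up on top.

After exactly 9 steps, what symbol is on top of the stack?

step 1: stack=$ U  input=x x c c $  — expand U ::= x x U
step 2: stack=$ U x x  input=x x c c $  — match x
step 3: stack=$ U x  input=x c c $  — match x
step 4: stack=$ U  input=c c $  — expand U ::= P
step 5: stack=$ P  input=c c $  — expand P ::= T U
step 6: stack=$ U T  input=c c $  — expand T ::= c
step 7: stack=$ U c  input=c c $  — match c
step 8: stack=$ U  input=c $  — expand U ::= P
step 9: stack=$ P  input=c $  — expand P ::= T U
Stack after step 9: $ U T (top = T).

T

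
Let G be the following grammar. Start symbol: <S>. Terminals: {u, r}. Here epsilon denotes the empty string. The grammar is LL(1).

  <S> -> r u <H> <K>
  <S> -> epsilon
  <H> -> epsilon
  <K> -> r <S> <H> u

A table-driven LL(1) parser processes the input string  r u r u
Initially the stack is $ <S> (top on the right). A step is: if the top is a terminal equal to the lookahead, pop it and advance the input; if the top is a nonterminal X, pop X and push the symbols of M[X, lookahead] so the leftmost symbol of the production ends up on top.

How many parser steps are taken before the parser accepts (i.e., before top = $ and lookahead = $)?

9

step 1: stack=$ <S>  input=r u r u $  — expand <S> -> r u <H> <K>
step 2: stack=$ <K> <H> u r  input=r u r u $  — match r
step 3: stack=$ <K> <H> u  input=u r u $  — match u
step 4: stack=$ <K> <H>  input=r u $  — expand <H> -> epsilon
step 5: stack=$ <K>  input=r u $  — expand <K> -> r <S> <H> u
step 6: stack=$ u <H> <S> r  input=r u $  — match r
step 7: stack=$ u <H> <S>  input=u $  — expand <S> -> epsilon
step 8: stack=$ u <H>  input=u $  — expand <H> -> epsilon
step 9: stack=$ u  input=u $  — match u
Accept reached after 9 steps.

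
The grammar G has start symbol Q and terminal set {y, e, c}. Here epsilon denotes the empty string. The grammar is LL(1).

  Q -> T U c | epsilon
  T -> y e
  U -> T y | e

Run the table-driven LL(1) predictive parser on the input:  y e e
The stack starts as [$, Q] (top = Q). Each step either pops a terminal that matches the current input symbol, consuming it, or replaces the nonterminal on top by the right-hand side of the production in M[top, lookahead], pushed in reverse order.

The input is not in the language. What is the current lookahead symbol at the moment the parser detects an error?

     Stack      Input    Action
  1  $ Q        y e e $  expand Q -> T U c
  2  $ c U T    y e e $  expand T -> y e
  3  $ c U e y  y e e $  match y
  4  $ c U e    e e $    match e
  5  $ c U      e $      expand U -> e
  6  $ c e      e $      match e
  7  $ c        $        error: top is terminal c but lookahead is $

$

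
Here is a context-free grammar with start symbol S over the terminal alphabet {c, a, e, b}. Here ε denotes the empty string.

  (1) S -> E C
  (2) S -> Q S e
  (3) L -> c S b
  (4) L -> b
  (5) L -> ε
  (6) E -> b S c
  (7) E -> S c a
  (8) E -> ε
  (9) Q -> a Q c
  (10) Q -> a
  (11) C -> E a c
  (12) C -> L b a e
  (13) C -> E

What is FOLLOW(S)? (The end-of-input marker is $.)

FIRST(L) = {ε, b, c}
FIRST(Q) = {a}
FIRST(S) = {ε, a, b, c}  (via E C, Q S e)
FIRST(E) = {ε, a, b, c}  (via S c a)
FIRST(C) = {ε, a, b, c}  (via E a c, L b a e, E)
FOLLOW(S) includes $ since S is the start symbol.
FOLLOW(S): in S->Q S e, S is followed by e with FIRST {e}; in L->c S b, S is followed by b with FIRST {b}; in E->b S c, S is followed by c with FIRST {c}; in E->S c a, S is followed by c a with FIRST {c}. Thus FOLLOW(S) = {$, b, c, e}.
FOLLOW(L): in C->L b a e, L is followed by b a e with FIRST {b}. Thus FOLLOW(L) = {b}.
FOLLOW(Q): in S->Q S e, Q is followed by S e with FIRST {a, b, c, e}; in Q->a Q c, Q is followed by c with FIRST {c}. Thus FOLLOW(Q) = {a, b, c, e}.
FOLLOW(C): in S->E C, the suffix after C is empty, so FOLLOW(C) ⊇ FOLLOW(S) = {$, b, c, e}. Thus FOLLOW(C) = {$, b, c, e}.
FOLLOW(E): in S->E C, E is followed by C with FIRST {ε, a, b, c}; in S->E C, the suffix after E is nullable, so FOLLOW(E) ⊇ FOLLOW(S) = {$, b, c, e}; in C->E a c, E is followed by a c with FIRST {a}; in C->E, the suffix after E is empty, so FOLLOW(E) ⊇ FOLLOW(C) = {$, b, c, e}. Thus FOLLOW(E) = {$, a, b, c, e}.

{$, b, c, e}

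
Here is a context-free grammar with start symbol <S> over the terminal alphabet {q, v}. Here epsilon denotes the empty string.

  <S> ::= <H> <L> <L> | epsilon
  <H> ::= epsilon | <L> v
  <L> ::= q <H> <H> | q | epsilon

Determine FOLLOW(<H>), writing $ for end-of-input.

FIRST(<L>): from <L>::=q <H> <H> we get {q}; from <L>::=q we get {q}; from <L>::=epsilon we get {epsilon}. So FIRST(<L>) = {epsilon, q}.
FIRST(<H>): from <H>::=epsilon we get {epsilon}; from <H>::=<L> v we get {q, v}. So FIRST(<H>) = {epsilon, q, v}.
FIRST(<S>): from <S>::=<H> <L> <L> we get {epsilon, q, v}; from <S>::=epsilon we get {epsilon}. So FIRST(<S>) = {epsilon, q, v}.
FOLLOW(<S>) includes $ since <S> is the start symbol.
FOLLOW(<S>): <S> appears on no right-hand side. Thus FOLLOW(<S>) = {$}.
FOLLOW(<L>): in <S>::=<H> <L> <L> (occurrence 1), <L> is followed by <L> with FIRST {epsilon, q}; in <S>::=<H> <L> <L> (occurrence 1), the suffix after <L> is nullable, so FOLLOW(<L>) ⊇ FOLLOW(<S>) = {$}; in <S>::=<H> <L> <L> (occurrence 2), the suffix after <L> is empty, so FOLLOW(<L>) ⊇ FOLLOW(<S>) = {$}; in <H>::=<L> v, <L> is followed by v with FIRST {v}. Thus FOLLOW(<L>) = {$, q, v}.
FOLLOW(<H>): in <S>::=<H> <L> <L>, <H> is followed by <L> <L> with FIRST {epsilon, q}; in <S>::=<H> <L> <L>, the suffix after <H> is nullable, so FOLLOW(<H>) ⊇ FOLLOW(<S>) = {$}; in <L>::=q <H> <H> (occurrence 1), <H> is followed by <H> with FIRST {epsilon, q, v}; in <L>::=q <H> <H> (occurrence 1), the suffix after <H> is nullable, so FOLLOW(<H>) ⊇ FOLLOW(<L>) = {$, q, v}; in <L>::=q <H> <H> (occurrence 2), the suffix after <H> is empty, so FOLLOW(<H>) ⊇ FOLLOW(<L>) = {$, q, v}. Thus FOLLOW(<H>) = {$, q, v}.

{$, q, v}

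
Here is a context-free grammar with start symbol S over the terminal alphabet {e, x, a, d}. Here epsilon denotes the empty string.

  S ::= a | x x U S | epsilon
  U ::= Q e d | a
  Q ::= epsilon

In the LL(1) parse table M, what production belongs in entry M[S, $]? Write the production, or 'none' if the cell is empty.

FIRST(S) = {epsilon, a, x}
FIRST(Q) = {epsilon}
FIRST(U) = {a, e}  (via Q e d)
FOLLOW(S) includes $ since S is the start symbol.
FOLLOW(S): in S::=x x U S, the suffix after S is empty (adds nothing new). Thus FOLLOW(S) = {$}.
For S ::= a: FIRST(a) = {a}, so it goes in M[S, t] for t ∈ {a}.
For S ::= x x U S: FIRST(x x U S) = {x}, so it goes in M[S, t] for t ∈ {x}.
For S ::= epsilon: FIRST(epsilon) = {epsilon}, so it goes in M[S, t] for t ∈ {}; since epsilon ∈ FIRST, also for every t ∈ FOLLOW(S) = {$}.

S ::= epsilon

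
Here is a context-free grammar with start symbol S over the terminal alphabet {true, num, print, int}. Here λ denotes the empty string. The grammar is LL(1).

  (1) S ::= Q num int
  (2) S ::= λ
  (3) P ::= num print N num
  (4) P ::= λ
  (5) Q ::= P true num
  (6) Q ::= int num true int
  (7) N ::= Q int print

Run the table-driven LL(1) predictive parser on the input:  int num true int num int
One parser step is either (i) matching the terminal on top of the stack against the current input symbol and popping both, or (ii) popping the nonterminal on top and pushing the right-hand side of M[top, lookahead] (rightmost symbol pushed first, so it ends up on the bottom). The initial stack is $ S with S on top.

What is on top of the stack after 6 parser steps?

step 1: stack=$ S  input=int num true int num int $  — expand S ::= Q num int
step 2: stack=$ int num Q  input=int num true int num int $  — expand Q ::= int num true int
step 3: stack=$ int num int true num int  input=int num true int num int $  — match int
step 4: stack=$ int num int true num  input=num true int num int $  — match num
step 5: stack=$ int num int true  input=true int num int $  — match true
step 6: stack=$ int num int  input=int num int $  — match int
Stack after step 6: $ int num (top = num).

num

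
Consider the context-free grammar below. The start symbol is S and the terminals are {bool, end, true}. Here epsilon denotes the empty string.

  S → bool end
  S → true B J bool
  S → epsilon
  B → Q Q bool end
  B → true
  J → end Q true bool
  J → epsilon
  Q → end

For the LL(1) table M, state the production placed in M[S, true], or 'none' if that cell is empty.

FIRST(S): from S→bool end we get {bool}; from S→true B J bool we get {true}; from S→epsilon we get {epsilon}. So FIRST(S) = {epsilon, bool, true}.
FIRST(J): from J→end Q true bool we get {end}; from J→epsilon we get {epsilon}. So FIRST(J) = {epsilon, end}.
FIRST(Q): from Q→end we get {end}. So FIRST(Q) = {end}.
FIRST(B): from B→Q Q bool end we get {end}; from B→true we get {true}. So FIRST(B) = {end, true}.
FOLLOW(S) includes $ since S is the start symbol.
FOLLOW(S): S appears on no right-hand side. Thus FOLLOW(S) = {$}.
For S → bool end: FIRST(bool end) = {bool}, so it goes in M[S, t] for t ∈ {bool}.
For S → true B J bool: FIRST(true B J bool) = {true}, so it goes in M[S, t] for t ∈ {true}.
For S → epsilon: FIRST(epsilon) = {epsilon}, so it goes in M[S, t] for t ∈ {}; since epsilon ∈ FIRST, also for every t ∈ FOLLOW(S) = {$}.

S → true B J bool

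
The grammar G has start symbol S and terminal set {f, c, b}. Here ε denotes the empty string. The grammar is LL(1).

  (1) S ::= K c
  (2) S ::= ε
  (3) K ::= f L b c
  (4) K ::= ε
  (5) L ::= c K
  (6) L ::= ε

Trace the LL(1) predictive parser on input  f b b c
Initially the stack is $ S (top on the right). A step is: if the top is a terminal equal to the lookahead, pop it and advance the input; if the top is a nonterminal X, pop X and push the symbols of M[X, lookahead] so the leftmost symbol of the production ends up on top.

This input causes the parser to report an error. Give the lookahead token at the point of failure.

b

step 1: stack=$ S  input=f b b c $  — expand S ::= K c
step 2: stack=$ c K  input=f b b c $  — expand K ::= f L b c
step 3: stack=$ c c b L f  input=f b b c $  — match f
step 4: stack=$ c c b L  input=b b c $  — expand L ::= ε
step 5: stack=$ c c b  input=b b c $  — match b
step 6: stack=$ c c  input=b c $  — error: top is terminal c but lookahead is b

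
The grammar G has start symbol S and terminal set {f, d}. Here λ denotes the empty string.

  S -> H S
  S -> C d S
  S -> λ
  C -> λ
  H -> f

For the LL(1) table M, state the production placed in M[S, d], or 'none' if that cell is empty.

S -> C d S

FIRST(C): from C->λ we get {λ}. So FIRST(C) = {λ}.
FIRST(H): from H->f we get {f}. So FIRST(H) = {f}.
FIRST(S): from S->H S we get {f}; from S->C d S we get {d}; from S->λ we get {λ}. So FIRST(S) = {λ, d, f}.
FOLLOW(S) includes $ since S is the start symbol.
FOLLOW(S): in S->H S, the suffix after S is empty (adds nothing new); in S->C d S, the suffix after S is empty (adds nothing new). Thus FOLLOW(S) = {$}.
For S -> H S: FIRST(H S) = {f}, so it goes in M[S, t] for t ∈ {f}.
For S -> C d S: FIRST(C d S) = {d}, so it goes in M[S, t] for t ∈ {d}.
For S -> λ: FIRST(λ) = {λ}, so it goes in M[S, t] for t ∈ {}; since λ ∈ FIRST, also for every t ∈ FOLLOW(S) = {$}.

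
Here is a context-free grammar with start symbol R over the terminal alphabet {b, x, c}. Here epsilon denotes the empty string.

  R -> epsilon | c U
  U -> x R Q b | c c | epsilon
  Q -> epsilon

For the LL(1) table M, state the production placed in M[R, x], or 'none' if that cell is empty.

FIRST(R) = {epsilon, c}
FIRST(U) = {epsilon, c, x}
FIRST(Q) = {epsilon}
FOLLOW(R) includes $ since R is the start symbol.
FOLLOW(R): in U->x R Q b, R is followed by Q b with FIRST {b}. Thus FOLLOW(R) = {$, b}.
For R -> epsilon: FIRST(epsilon) = {epsilon}, so it goes in M[R, t] for t ∈ {}; since epsilon ∈ FIRST, also for every t ∈ FOLLOW(R) = {$, b}.
For R -> c U: FIRST(c U) = {c}, so it goes in M[R, t] for t ∈ {c}.
None of these place a production in M[R, x].

none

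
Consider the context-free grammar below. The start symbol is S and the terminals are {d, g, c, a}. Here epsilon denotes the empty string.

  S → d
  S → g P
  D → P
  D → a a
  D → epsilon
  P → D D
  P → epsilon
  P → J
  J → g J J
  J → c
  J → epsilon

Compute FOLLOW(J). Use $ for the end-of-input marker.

FIRST(S): from S→d we get {d}; from S→g P we get {g}. So FIRST(S) = {d, g}.
FIRST(J): from J→g J J we get {g}; from J→c we get {c}; from J→epsilon we get {epsilon}. So FIRST(J) = {epsilon, c, g}.
FIRST(D): from D→P we get {epsilon, a, c, g}; from D→a a we get {a}; from D→epsilon we get {epsilon}. So FIRST(D) = {epsilon, a, c, g}.
FIRST(P): from P→D D we get {epsilon, a, c, g}; from P→epsilon we get {epsilon}; from P→J we get {epsilon, c, g}. So FIRST(P) = {epsilon, a, c, g}.
FOLLOW(S) includes $ since S is the start symbol.
FOLLOW(S): S appears on no right-hand side. Thus FOLLOW(S) = {$}.
FOLLOW(D): in P→D D (occurrence 1), D is followed by D with FIRST {epsilon, a, c, g}; in P→D D (occurrence 1), the suffix after D is nullable, so FOLLOW(D) ⊇ FOLLOW(P) = {$, a, c, g}; in P→D D (occurrence 2), the suffix after D is empty, so FOLLOW(D) ⊇ FOLLOW(P) = {$, a, c, g}. Thus FOLLOW(D) = {$, a, c, g}.
FOLLOW(P): in S→g P, the suffix after P is empty, so FOLLOW(P) ⊇ FOLLOW(S) = {$}; in D→P, the suffix after P is empty, so FOLLOW(P) ⊇ FOLLOW(D) = {$, a, c, g}. Thus FOLLOW(P) = {$, a, c, g}.
FOLLOW(J): in P→J, the suffix after J is empty, so FOLLOW(J) ⊇ FOLLOW(P) = {$, a, c, g}; in J→g J J (occurrence 1), J is followed by J with FIRST {epsilon, c, g}; in J→g J J (occurrence 1), the suffix after J is nullable (adds nothing new); in J→g J J (occurrence 2), the suffix after J is empty (adds nothing new). Thus FOLLOW(J) = {$, a, c, g}.

{$, a, c, g}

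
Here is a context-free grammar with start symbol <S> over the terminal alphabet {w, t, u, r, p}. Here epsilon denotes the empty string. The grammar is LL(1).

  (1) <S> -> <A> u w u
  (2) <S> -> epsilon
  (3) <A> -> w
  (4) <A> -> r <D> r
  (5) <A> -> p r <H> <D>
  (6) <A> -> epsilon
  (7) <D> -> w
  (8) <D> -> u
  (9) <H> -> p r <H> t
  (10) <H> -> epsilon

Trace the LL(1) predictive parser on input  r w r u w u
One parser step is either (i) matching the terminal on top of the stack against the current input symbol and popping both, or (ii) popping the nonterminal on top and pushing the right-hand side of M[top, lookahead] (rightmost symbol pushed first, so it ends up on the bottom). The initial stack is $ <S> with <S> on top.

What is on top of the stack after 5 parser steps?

r

     Stack            Input          Action
  1  $ <S>            r w r u w u $  expand <S> -> <A> u w u
  2  $ u w u <A>      r w r u w u $  expand <A> -> r <D> r
  3  $ u w u r <D> r  r w r u w u $  match r
  4  $ u w u r <D>    w r u w u $    expand <D> -> w
  5  $ u w u r w      w r u w u $    match w
Stack after step 5: $ u w u r (top = r).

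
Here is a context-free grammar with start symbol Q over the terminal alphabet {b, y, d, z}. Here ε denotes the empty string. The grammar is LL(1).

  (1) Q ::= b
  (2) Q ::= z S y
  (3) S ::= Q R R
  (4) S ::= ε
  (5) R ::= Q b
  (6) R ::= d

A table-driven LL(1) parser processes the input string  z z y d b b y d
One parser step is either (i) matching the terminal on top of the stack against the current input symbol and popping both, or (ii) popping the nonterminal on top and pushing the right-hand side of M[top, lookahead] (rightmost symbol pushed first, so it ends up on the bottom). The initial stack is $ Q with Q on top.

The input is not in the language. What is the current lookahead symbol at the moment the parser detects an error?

d

      Stack          Input              Action
   1  $ Q            z z y d b b y d $  expand Q ::= z S y
   2  $ y S z        z z y d b b y d $  match z
   3  $ y S          z y d b b y d $    expand S ::= Q R R
   4  $ y R R Q      z y d b b y d $    expand Q ::= z S y
   5  $ y R R y S z  z y d b b y d $    match z
   6  $ y R R y S    y d b b y d $      expand S ::= ε
   7  $ y R R y      y d b b y d $      match y
   8  $ y R R        d b b y d $        expand R ::= d
   9  $ y R d        d b b y d $        match d
  10  $ y R          b b y d $          expand R ::= Q b
  11  $ y b Q        b b y d $          expand Q ::= b
  12  $ y b b        b b y d $          match b
  13  $ y b          b y d $            match b
  14  $ y            y d $              match y
  15  $              d $                error: stack empty but input remains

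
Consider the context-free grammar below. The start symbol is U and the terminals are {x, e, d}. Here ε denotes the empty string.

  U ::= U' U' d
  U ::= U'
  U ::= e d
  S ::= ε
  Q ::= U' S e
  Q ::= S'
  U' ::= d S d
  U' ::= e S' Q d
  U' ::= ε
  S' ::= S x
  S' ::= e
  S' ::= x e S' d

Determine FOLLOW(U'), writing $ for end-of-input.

FIRST(S) = {ε}
FIRST(U') = {ε, d, e}
FIRST(U) = {ε, d, e}  (via U' U' d, U')
FIRST(S') = {e, x}  (via S x)
FIRST(Q) = {d, e, x}  (via U' S e, S')
FOLLOW(U) includes $ since U is the start symbol.
FOLLOW(U): U appears on no right-hand side. Thus FOLLOW(U) = {$}.
FOLLOW(S): in Q::=U' S e, S is followed by e with FIRST {e}; in U'::=d S d, S is followed by d with FIRST {d}; in S'::=S x, S is followed by x with FIRST {x}. Thus FOLLOW(S) = {d, e, x}.
FOLLOW(Q): in U'::=e S' Q d, Q is followed by d with FIRST {d}. Thus FOLLOW(Q) = {d}.
FOLLOW(U'): in U::=U' U' d (occurrence 1), U' is followed by U' d with FIRST {d, e}; in U::=U' U' d (occurrence 2), U' is followed by d with FIRST {d}; in U::=U', the suffix after U' is empty, so FOLLOW(U') ⊇ FOLLOW(U) = {$}; in Q::=U' S e, U' is followed by S e with FIRST {e}. Thus FOLLOW(U') = {$, d, e}.
FOLLOW(S'): in Q::=S', the suffix after S' is empty, so FOLLOW(S') ⊇ FOLLOW(Q) = {d}; in U'::=e S' Q d, S' is followed by Q d with FIRST {d, e, x}; in S'::=x e S' d, S' is followed by d with FIRST {d}. Thus FOLLOW(S') = {d, e, x}.

{$, d, e}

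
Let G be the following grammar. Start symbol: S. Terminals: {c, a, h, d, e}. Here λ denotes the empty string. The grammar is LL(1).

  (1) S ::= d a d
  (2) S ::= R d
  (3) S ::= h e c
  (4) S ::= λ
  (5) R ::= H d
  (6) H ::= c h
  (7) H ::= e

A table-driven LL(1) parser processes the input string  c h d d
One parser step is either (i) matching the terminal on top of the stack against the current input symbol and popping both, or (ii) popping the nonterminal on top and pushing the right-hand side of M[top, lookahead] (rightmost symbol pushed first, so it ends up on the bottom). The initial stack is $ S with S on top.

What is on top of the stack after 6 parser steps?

d

     Stack      Input      Action
  1  $ S        c h d d $  expand S ::= R d
  2  $ d R      c h d d $  expand R ::= H d
  3  $ d d H    c h d d $  expand H ::= c h
  4  $ d d h c  c h d d $  match c
  5  $ d d h    h d d $    match h
  6  $ d d      d d $      match d
Stack after step 6: $ d (top = d).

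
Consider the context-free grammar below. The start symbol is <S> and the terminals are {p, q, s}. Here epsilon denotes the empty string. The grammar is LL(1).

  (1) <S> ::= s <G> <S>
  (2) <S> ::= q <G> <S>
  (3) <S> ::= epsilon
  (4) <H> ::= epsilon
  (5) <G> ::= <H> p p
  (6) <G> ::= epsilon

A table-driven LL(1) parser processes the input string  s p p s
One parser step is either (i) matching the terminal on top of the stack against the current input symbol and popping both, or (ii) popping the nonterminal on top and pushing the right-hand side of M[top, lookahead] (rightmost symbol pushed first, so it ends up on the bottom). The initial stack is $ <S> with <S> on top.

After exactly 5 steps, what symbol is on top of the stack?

step 1: stack=$ <S>  input=s p p s $  — expand <S> ::= s <G> <S>
step 2: stack=$ <S> <G> s  input=s p p s $  — match s
step 3: stack=$ <S> <G>  input=p p s $  — expand <G> ::= <H> p p
step 4: stack=$ <S> p p <H>  input=p p s $  — expand <H> ::= epsilon
step 5: stack=$ <S> p p  input=p p s $  — match p
Stack after step 5: $ <S> p (top = p).

p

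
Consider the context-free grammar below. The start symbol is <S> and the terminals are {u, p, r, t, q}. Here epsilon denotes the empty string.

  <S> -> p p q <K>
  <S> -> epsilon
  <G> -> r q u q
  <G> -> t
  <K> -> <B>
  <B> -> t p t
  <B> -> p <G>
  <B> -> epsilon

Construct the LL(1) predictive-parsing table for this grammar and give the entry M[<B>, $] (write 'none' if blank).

FIRST(<S>) = {epsilon, p}
FIRST(<G>) = {r, t}
FIRST(<B>) = {epsilon, p, t}
FIRST(<K>) = {epsilon, p, t}  (via <B>)
FOLLOW(<S>) includes $ since <S> is the start symbol.
FOLLOW(<K>): in <S>->p p q <K>, the suffix after <K> is empty, so FOLLOW(<K>) ⊇ FOLLOW(<S>) = {$}. Thus FOLLOW(<K>) = {$}.
FOLLOW(<B>): in <K>-><B>, the suffix after <B> is empty, so FOLLOW(<B>) ⊇ FOLLOW(<K>) = {$}. Thus FOLLOW(<B>) = {$}.
For <B> -> t p t: FIRST(t p t) = {t}, so it goes in M[<B>, t] for t ∈ {t}.
For <B> -> p <G>: FIRST(p <G>) = {p}, so it goes in M[<B>, t] for t ∈ {p}.
For <B> -> epsilon: FIRST(epsilon) = {epsilon}, so it goes in M[<B>, t] for t ∈ {}; since epsilon ∈ FIRST, also for every t ∈ FOLLOW(<B>) = {$}.

<B> -> epsilon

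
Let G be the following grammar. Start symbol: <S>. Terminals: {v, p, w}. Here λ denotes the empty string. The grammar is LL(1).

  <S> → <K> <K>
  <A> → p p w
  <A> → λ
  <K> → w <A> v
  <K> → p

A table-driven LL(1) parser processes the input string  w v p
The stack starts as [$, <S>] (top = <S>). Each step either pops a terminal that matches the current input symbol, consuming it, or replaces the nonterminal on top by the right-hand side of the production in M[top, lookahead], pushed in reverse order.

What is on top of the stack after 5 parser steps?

<K>

     Stack          Input    Action
  1  $ <S>          w v p $  expand <S> → <K> <K>
  2  $ <K> <K>      w v p $  expand <K> → w <A> v
  3  $ <K> v <A> w  w v p $  match w
  4  $ <K> v <A>    v p $    expand <A> → λ
  5  $ <K> v        v p $    match v
Stack after step 5: $ <K> (top = <K>).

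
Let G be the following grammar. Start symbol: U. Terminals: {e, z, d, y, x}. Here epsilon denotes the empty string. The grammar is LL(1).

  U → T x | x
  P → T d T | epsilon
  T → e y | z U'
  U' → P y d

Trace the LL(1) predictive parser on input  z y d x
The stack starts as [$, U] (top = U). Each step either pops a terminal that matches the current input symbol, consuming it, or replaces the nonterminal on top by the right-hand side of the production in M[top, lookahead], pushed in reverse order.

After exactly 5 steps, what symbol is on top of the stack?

y

step 1: stack=$ U  input=z y d x $  — expand U → T x
step 2: stack=$ x T  input=z y d x $  — expand T → z U'
step 3: stack=$ x U' z  input=z y d x $  — match z
step 4: stack=$ x U'  input=y d x $  — expand U' → P y d
step 5: stack=$ x d y P  input=y d x $  — expand P → epsilon
Stack after step 5: $ x d y (top = y).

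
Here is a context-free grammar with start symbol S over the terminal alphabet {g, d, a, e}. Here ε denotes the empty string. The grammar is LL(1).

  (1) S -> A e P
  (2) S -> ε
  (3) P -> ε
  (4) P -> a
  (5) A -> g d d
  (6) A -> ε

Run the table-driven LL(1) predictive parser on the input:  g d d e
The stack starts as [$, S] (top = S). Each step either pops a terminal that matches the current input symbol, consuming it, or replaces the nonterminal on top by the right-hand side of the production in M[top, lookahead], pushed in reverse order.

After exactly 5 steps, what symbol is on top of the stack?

step 1: stack=$ S  input=g d d e $  — expand S -> A e P
step 2: stack=$ P e A  input=g d d e $  — expand A -> g d d
step 3: stack=$ P e d d g  input=g d d e $  — match g
step 4: stack=$ P e d d  input=d d e $  — match d
step 5: stack=$ P e d  input=d e $  — match d
Stack after step 5: $ P e (top = e).

e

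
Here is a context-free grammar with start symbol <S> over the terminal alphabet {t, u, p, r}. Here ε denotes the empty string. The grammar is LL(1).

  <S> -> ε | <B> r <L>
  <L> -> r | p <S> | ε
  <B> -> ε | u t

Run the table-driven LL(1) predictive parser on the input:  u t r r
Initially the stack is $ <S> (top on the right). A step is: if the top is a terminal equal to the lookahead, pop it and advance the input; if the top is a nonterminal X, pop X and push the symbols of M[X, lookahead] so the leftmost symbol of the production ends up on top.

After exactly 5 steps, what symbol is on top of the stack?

<L>

     Stack        Input      Action
  1  $ <S>        u t r r $  expand <S> -> <B> r <L>
  2  $ <L> r <B>  u t r r $  expand <B> -> u t
  3  $ <L> r t u  u t r r $  match u
  4  $ <L> r t    t r r $    match t
  5  $ <L> r      r r $      match r
Stack after step 5: $ <L> (top = <L>).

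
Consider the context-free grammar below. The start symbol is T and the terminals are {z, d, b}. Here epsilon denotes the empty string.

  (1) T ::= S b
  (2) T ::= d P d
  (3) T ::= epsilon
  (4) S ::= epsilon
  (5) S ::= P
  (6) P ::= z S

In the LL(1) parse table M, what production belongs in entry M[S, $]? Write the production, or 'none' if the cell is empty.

FIRST(P): from P::=z S we get {z}. So FIRST(P) = {z}.
FIRST(S): from S::=epsilon we get {epsilon}; from S::=P we get {z}. So FIRST(S) = {epsilon, z}.
FIRST(T): from T::=S b we get {b, z}; from T::=d P d we get {d}; from T::=epsilon we get {epsilon}. So FIRST(T) = {epsilon, b, d, z}.
FOLLOW(T) includes $ since T is the start symbol.
FOLLOW(S): in T::=S b, S is followed by b with FIRST {b}; in P::=z S, the suffix after S is empty, so FOLLOW(S) ⊇ FOLLOW(P) = {b, d}. Thus FOLLOW(S) = {b, d}.
FOLLOW(P): in T::=d P d, P is followed by d with FIRST {d}; in S::=P, the suffix after P is empty, so FOLLOW(P) ⊇ FOLLOW(S) = {b, d}. Thus FOLLOW(P) = {b, d}.
For S ::= epsilon: FIRST(epsilon) = {epsilon}, so it goes in M[S, t] for t ∈ {}; since epsilon ∈ FIRST, also for every t ∈ FOLLOW(S) = {b, d}.
For S ::= P: FIRST(P) = {z}, so it goes in M[S, t] for t ∈ {z}.
None of these place a production in M[S, $].

none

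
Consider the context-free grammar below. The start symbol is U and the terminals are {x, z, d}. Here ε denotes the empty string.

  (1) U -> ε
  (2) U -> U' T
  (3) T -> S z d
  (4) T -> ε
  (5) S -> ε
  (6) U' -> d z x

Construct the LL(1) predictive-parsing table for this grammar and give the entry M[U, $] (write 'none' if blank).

FIRST(S): from S->ε we get {ε}. So FIRST(S) = {ε}.
FIRST(U'): from U'->d z x we get {d}. So FIRST(U') = {d}.
FIRST(U): from U->ε we get {ε}; from U->U' T we get {d}. So FIRST(U) = {ε, d}.
FIRST(T): from T->S z d we get {z}; from T->ε we get {ε}. So FIRST(T) = {ε, z}.
FOLLOW(U) includes $ since U is the start symbol.
FOLLOW(U): U appears on no right-hand side. Thus FOLLOW(U) = {$}.
For U -> ε: FIRST(ε) = {ε}, so it goes in M[U, t] for t ∈ {}; since ε ∈ FIRST, also for every t ∈ FOLLOW(U) = {$}.
For U -> U' T: FIRST(U' T) = {d}, so it goes in M[U, t] for t ∈ {d}.

U -> ε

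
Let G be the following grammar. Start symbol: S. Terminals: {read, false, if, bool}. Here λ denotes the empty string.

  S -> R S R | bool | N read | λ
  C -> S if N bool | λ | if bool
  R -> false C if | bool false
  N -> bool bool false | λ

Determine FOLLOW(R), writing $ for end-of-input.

FIRST(R) = {bool, false}
FIRST(N) = {λ, bool}
FIRST(S) = {λ, bool, false, read}  (via R S R, N read)
FIRST(C) = {λ, bool, false, if, read}  (via S if N bool)
FOLLOW(S) includes $ since S is the start symbol.
FOLLOW(S): in S->R S R, S is followed by R with FIRST {bool, false}; in C->S if N bool, S is followed by if N bool with FIRST {if}. Thus FOLLOW(S) = {$, bool, false, if}.
FOLLOW(C): in R->false C if, C is followed by if with FIRST {if}. Thus FOLLOW(C) = {if}.
FOLLOW(R): in S->R S R (occurrence 1), R is followed by S R with FIRST {bool, false, read}; in S->R S R (occurrence 2), the suffix after R is empty, so FOLLOW(R) ⊇ FOLLOW(S) = {$, bool, false, if}. Thus FOLLOW(R) = {$, bool, false, if, read}.
FOLLOW(N): in S->N read, N is followed by read with FIRST {read}; in C->S if N bool, N is followed by bool with FIRST {bool}. Thus FOLLOW(N) = {bool, read}.

{$, bool, false, if, read}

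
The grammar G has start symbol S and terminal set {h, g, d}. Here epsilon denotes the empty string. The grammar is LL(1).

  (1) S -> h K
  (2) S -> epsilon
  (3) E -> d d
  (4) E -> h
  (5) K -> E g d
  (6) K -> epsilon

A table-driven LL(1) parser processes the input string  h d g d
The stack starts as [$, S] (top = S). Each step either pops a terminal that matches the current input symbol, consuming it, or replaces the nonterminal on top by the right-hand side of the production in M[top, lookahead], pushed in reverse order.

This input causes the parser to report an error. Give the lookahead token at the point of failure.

step 1: stack=$ S  input=h d g d $  — expand S -> h K
step 2: stack=$ K h  input=h d g d $  — match h
step 3: stack=$ K  input=d g d $  — expand K -> E g d
step 4: stack=$ d g E  input=d g d $  — expand E -> d d
step 5: stack=$ d g d d  input=d g d $  — match d
step 6: stack=$ d g d  input=g d $  — error: top is terminal d but lookahead is g

g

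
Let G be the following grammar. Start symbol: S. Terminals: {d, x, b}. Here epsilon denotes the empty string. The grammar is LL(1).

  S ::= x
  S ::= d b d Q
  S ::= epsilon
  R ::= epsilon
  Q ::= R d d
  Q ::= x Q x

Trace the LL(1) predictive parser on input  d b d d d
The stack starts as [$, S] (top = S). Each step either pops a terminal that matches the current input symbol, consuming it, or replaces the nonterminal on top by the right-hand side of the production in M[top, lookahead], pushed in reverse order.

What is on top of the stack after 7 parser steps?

d

     Stack      Input        Action
  1  $ S        d b d d d $  expand S ::= d b d Q
  2  $ Q d b d  d b d d d $  match d
  3  $ Q d b    b d d d $    match b
  4  $ Q d      d d d $      match d
  5  $ Q        d d $        expand Q ::= R d d
  6  $ d d R    d d $        expand R ::= epsilon
  7  $ d d      d d $        match d
Stack after step 7: $ d (top = d).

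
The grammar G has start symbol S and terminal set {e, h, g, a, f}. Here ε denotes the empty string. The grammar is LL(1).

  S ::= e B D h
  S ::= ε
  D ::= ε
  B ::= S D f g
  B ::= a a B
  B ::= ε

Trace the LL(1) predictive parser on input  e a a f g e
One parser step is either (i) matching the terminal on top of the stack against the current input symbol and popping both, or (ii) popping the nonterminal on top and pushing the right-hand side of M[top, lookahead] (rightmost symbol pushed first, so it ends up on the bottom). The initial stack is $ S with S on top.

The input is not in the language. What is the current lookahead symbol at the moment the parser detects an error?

step 1: stack=$ S  input=e a a f g e $  — expand S ::= e B D h
step 2: stack=$ h D B e  input=e a a f g e $  — match e
step 3: stack=$ h D B  input=a a f g e $  — expand B ::= a a B
step 4: stack=$ h D B a a  input=a a f g e $  — match a
step 5: stack=$ h D B a  input=a f g e $  — match a
step 6: stack=$ h D B  input=f g e $  — expand B ::= S D f g
step 7: stack=$ h D g f D S  input=f g e $  — expand S ::= ε
step 8: stack=$ h D g f D  input=f g e $  — expand D ::= ε
step 9: stack=$ h D g f  input=f g e $  — match f
step 10: stack=$ h D g  input=g e $  — match g
step 11: stack=$ h D  input=e $  — error: M[D, e] is empty

e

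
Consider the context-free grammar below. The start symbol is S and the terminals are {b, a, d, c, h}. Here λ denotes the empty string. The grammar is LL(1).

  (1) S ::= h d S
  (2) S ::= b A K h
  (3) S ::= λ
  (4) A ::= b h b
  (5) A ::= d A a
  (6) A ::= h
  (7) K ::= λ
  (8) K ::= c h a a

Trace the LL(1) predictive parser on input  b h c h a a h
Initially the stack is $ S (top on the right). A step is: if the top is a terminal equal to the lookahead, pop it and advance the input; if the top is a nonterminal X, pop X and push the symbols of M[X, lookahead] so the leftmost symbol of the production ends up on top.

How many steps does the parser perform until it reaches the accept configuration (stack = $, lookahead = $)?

      Stack        Input            Action
   1  $ S          b h c h a a h $  expand S ::= b A K h
   2  $ h K A b    b h c h a a h $  match b
   3  $ h K A      h c h a a h $    expand A ::= h
   4  $ h K h      h c h a a h $    match h
   5  $ h K        c h a a h $      expand K ::= c h a a
   6  $ h a a h c  c h a a h $      match c
   7  $ h a a h    h a a h $        match h
   8  $ h a a      a a h $          match a
   9  $ h a        a h $            match a
  10  $ h          h $              match h
Accept reached after 10 steps.

10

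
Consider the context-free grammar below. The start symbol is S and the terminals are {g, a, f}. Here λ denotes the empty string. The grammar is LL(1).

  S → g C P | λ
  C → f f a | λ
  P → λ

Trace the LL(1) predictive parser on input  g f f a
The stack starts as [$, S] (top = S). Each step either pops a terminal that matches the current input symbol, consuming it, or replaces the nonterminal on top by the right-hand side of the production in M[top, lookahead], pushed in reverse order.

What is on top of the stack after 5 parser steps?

a

step 1: stack=$ S  input=g f f a $  — expand S → g C P
step 2: stack=$ P C g  input=g f f a $  — match g
step 3: stack=$ P C  input=f f a $  — expand C → f f a
step 4: stack=$ P a f f  input=f f a $  — match f
step 5: stack=$ P a f  input=f a $  — match f
Stack after step 5: $ P a (top = a).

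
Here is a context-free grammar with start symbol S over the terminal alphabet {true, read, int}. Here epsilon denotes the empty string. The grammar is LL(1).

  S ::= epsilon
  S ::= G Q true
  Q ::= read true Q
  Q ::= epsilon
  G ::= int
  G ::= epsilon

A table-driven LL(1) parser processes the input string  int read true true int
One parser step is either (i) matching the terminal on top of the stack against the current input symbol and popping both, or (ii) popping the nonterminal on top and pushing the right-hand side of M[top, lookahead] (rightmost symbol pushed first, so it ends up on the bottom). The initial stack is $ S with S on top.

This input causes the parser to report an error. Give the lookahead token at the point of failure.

int

step 1: stack=$ S  input=int read true true int $  — expand S ::= G Q true
step 2: stack=$ true Q G  input=int read true true int $  — expand G ::= int
step 3: stack=$ true Q int  input=int read true true int $  — match int
step 4: stack=$ true Q  input=read true true int $  — expand Q ::= read true Q
step 5: stack=$ true Q true read  input=read true true int $  — match read
step 6: stack=$ true Q true  input=true true int $  — match true
step 7: stack=$ true Q  input=true int $  — expand Q ::= epsilon
step 8: stack=$ true  input=true int $  — match true
step 9: stack=$  input=int $  — error: stack empty but input remains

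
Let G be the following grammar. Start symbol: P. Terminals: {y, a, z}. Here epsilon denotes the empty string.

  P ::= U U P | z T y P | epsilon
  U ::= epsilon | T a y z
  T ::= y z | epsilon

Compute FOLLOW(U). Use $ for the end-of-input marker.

FIRST(T): from T::=y z we get {y}; from T::=epsilon we get {epsilon}. So FIRST(T) = {epsilon, y}.
FIRST(U): from U::=epsilon we get {epsilon}; from U::=T a y z we get {a, y}. So FIRST(U) = {epsilon, a, y}.
FIRST(P): from P::=U U P we get {epsilon, a, y, z}; from P::=z T y P we get {z}; from P::=epsilon we get {epsilon}. So FIRST(P) = {epsilon, a, y, z}.
FOLLOW(P) includes $ since P is the start symbol.
FOLLOW(P): in P::=U U P, the suffix after P is empty (adds nothing new); in P::=z T y P, the suffix after P is empty (adds nothing new). Thus FOLLOW(P) = {$}.
FOLLOW(U): in P::=U U P (occurrence 1), U is followed by U P with FIRST {epsilon, a, y, z}; in P::=U U P (occurrence 1), the suffix after U is nullable, so FOLLOW(U) ⊇ FOLLOW(P) = {$}; in P::=U U P (occurrence 2), U is followed by P with FIRST {epsilon, a, y, z}; in P::=U U P (occurrence 2), the suffix after U is nullable, so FOLLOW(U) ⊇ FOLLOW(P) = {$}. Thus FOLLOW(U) = {$, a, y, z}.
FOLLOW(T): in P::=z T y P, T is followed by y P with FIRST {y}; in U::=T a y z, T is followed by a y z with FIRST {a}. Thus FOLLOW(T) = {a, y}.

{$, a, y, z}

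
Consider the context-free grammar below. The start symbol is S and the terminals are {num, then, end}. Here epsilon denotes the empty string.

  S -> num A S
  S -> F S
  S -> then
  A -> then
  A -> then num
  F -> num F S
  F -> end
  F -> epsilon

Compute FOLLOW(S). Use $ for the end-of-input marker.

{$, end, num, then}

FIRST(A): from A->then we get {then}; from A->then num we get {then}. So FIRST(A) = {then}.
FIRST(F): from F->num F S we get {num}; from F->end we get {end}; from F->epsilon we get {epsilon}. So FIRST(F) = {epsilon, end, num}.
FIRST(S): from S->num A S we get {num}; from S->F S we get {end, num, then}; from S->then we get {then}. So FIRST(S) = {end, num, then}.
FOLLOW(S) includes $ since S is the start symbol.
FOLLOW(A): in S->num A S, A is followed by S with FIRST {end, num, then}. Thus FOLLOW(A) = {end, num, then}.
FOLLOW(F): in S->F S, F is followed by S with FIRST {end, num, then}; in F->num F S, F is followed by S with FIRST {end, num, then}. Thus FOLLOW(F) = {end, num, then}.
FOLLOW(S): in S->num A S, the suffix after S is empty (adds nothing new); in S->F S, the suffix after S is empty (adds nothing new); in F->num F S, the suffix after S is empty, so FOLLOW(S) ⊇ FOLLOW(F) = {end, num, then}. Thus FOLLOW(S) = {$, end, num, then}.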